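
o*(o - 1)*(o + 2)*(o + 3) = o^4 + 4*o^3 + o^2 - 6*o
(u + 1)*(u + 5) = u^2 + 6*u + 5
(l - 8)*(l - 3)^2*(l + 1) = l^4 - 13*l^3 + 43*l^2 - 15*l - 72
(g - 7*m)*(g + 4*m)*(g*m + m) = g^3*m - 3*g^2*m^2 + g^2*m - 28*g*m^3 - 3*g*m^2 - 28*m^3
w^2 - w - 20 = (w - 5)*(w + 4)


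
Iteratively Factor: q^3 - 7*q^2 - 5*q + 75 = (q + 3)*(q^2 - 10*q + 25) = (q - 5)*(q + 3)*(q - 5)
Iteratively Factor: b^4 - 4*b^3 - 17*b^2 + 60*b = (b)*(b^3 - 4*b^2 - 17*b + 60) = b*(b - 5)*(b^2 + b - 12) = b*(b - 5)*(b + 4)*(b - 3)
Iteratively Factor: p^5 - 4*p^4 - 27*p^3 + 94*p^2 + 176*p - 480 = (p - 2)*(p^4 - 2*p^3 - 31*p^2 + 32*p + 240) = (p - 2)*(p + 3)*(p^3 - 5*p^2 - 16*p + 80) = (p - 5)*(p - 2)*(p + 3)*(p^2 - 16) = (p - 5)*(p - 4)*(p - 2)*(p + 3)*(p + 4)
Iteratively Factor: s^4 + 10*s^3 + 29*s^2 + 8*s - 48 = (s + 3)*(s^3 + 7*s^2 + 8*s - 16) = (s + 3)*(s + 4)*(s^2 + 3*s - 4) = (s - 1)*(s + 3)*(s + 4)*(s + 4)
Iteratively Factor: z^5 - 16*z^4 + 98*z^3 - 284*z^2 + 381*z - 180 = (z - 3)*(z^4 - 13*z^3 + 59*z^2 - 107*z + 60) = (z - 3)^2*(z^3 - 10*z^2 + 29*z - 20) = (z - 4)*(z - 3)^2*(z^2 - 6*z + 5) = (z - 5)*(z - 4)*(z - 3)^2*(z - 1)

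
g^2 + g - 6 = (g - 2)*(g + 3)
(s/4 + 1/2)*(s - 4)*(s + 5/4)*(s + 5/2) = s^4/4 + 7*s^3/16 - 99*s^2/32 - 145*s/16 - 25/4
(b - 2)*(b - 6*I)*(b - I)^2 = b^4 - 2*b^3 - 8*I*b^3 - 13*b^2 + 16*I*b^2 + 26*b + 6*I*b - 12*I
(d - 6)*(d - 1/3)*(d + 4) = d^3 - 7*d^2/3 - 70*d/3 + 8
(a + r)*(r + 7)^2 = a*r^2 + 14*a*r + 49*a + r^3 + 14*r^2 + 49*r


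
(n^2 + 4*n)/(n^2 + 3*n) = (n + 4)/(n + 3)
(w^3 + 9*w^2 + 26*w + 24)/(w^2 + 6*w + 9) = (w^2 + 6*w + 8)/(w + 3)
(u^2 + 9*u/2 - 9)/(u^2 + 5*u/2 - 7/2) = (2*u^2 + 9*u - 18)/(2*u^2 + 5*u - 7)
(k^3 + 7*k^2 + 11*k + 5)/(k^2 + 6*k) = (k^3 + 7*k^2 + 11*k + 5)/(k*(k + 6))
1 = 1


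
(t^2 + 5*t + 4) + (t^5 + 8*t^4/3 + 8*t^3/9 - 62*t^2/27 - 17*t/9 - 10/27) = t^5 + 8*t^4/3 + 8*t^3/9 - 35*t^2/27 + 28*t/9 + 98/27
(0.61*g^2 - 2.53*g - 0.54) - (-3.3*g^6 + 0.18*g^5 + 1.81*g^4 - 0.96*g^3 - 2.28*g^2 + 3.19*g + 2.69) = 3.3*g^6 - 0.18*g^5 - 1.81*g^4 + 0.96*g^3 + 2.89*g^2 - 5.72*g - 3.23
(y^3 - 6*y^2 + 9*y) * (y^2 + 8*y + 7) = y^5 + 2*y^4 - 32*y^3 + 30*y^2 + 63*y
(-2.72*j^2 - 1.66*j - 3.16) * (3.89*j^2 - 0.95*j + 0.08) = -10.5808*j^4 - 3.8734*j^3 - 10.933*j^2 + 2.8692*j - 0.2528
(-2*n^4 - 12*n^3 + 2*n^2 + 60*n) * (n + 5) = -2*n^5 - 22*n^4 - 58*n^3 + 70*n^2 + 300*n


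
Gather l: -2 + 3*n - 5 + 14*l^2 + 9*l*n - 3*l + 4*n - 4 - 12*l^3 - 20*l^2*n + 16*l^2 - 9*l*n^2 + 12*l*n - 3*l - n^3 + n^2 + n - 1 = -12*l^3 + l^2*(30 - 20*n) + l*(-9*n^2 + 21*n - 6) - n^3 + n^2 + 8*n - 12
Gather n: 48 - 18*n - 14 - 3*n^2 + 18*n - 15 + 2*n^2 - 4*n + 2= -n^2 - 4*n + 21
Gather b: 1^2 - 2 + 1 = 0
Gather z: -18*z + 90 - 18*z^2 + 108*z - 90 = -18*z^2 + 90*z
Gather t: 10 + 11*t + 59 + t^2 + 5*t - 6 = t^2 + 16*t + 63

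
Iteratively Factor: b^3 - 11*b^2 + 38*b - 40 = (b - 4)*(b^2 - 7*b + 10) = (b - 5)*(b - 4)*(b - 2)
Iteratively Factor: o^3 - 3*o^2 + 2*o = (o - 2)*(o^2 - o) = (o - 2)*(o - 1)*(o)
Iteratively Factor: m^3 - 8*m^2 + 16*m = (m - 4)*(m^2 - 4*m) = (m - 4)^2*(m)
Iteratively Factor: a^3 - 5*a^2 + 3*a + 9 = (a - 3)*(a^2 - 2*a - 3) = (a - 3)^2*(a + 1)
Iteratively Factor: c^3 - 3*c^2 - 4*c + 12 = (c + 2)*(c^2 - 5*c + 6) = (c - 2)*(c + 2)*(c - 3)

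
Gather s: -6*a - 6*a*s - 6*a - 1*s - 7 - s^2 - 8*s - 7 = -12*a - s^2 + s*(-6*a - 9) - 14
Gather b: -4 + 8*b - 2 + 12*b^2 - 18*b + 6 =12*b^2 - 10*b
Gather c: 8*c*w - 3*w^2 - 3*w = 8*c*w - 3*w^2 - 3*w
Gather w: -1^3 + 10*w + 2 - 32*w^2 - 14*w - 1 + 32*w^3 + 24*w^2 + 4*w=32*w^3 - 8*w^2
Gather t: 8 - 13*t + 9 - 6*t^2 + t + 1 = -6*t^2 - 12*t + 18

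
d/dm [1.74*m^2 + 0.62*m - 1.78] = 3.48*m + 0.62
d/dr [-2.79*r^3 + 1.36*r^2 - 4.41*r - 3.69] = -8.37*r^2 + 2.72*r - 4.41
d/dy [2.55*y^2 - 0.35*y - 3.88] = 5.1*y - 0.35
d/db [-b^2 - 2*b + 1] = -2*b - 2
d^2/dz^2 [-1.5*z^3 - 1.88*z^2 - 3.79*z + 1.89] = -9.0*z - 3.76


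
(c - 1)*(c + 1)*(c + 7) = c^3 + 7*c^2 - c - 7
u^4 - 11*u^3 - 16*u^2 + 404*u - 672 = (u - 8)*(u - 7)*(u - 2)*(u + 6)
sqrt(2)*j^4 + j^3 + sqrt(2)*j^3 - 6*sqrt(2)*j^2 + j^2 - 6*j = j*(j - 2)*(j + 3)*(sqrt(2)*j + 1)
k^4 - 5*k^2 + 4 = (k - 2)*(k - 1)*(k + 1)*(k + 2)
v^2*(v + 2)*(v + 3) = v^4 + 5*v^3 + 6*v^2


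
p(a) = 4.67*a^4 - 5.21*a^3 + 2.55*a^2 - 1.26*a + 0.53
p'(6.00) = 3501.54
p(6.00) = 5011.73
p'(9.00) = 12396.33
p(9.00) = 27037.52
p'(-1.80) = -170.02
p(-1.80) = 90.47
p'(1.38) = 25.10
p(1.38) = 6.89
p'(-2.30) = -322.95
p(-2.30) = 210.99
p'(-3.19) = -782.97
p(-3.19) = 683.22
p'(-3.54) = -1043.86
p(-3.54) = 1001.45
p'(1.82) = 68.86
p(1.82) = 26.51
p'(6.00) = 3501.54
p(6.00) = 5011.73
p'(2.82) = 307.74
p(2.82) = 195.75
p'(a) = 18.68*a^3 - 15.63*a^2 + 5.1*a - 1.26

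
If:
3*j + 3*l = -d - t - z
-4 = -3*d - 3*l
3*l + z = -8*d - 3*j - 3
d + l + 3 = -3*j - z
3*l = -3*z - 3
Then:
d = -8/15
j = -22/45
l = 28/15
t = -11/15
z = -43/15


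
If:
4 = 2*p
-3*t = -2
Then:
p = 2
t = 2/3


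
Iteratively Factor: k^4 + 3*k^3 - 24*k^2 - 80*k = (k - 5)*(k^3 + 8*k^2 + 16*k) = (k - 5)*(k + 4)*(k^2 + 4*k) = (k - 5)*(k + 4)^2*(k)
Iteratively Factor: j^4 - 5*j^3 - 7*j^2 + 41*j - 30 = (j + 3)*(j^3 - 8*j^2 + 17*j - 10) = (j - 1)*(j + 3)*(j^2 - 7*j + 10) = (j - 2)*(j - 1)*(j + 3)*(j - 5)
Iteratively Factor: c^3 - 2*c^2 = (c)*(c^2 - 2*c) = c*(c - 2)*(c)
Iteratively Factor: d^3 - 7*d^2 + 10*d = (d)*(d^2 - 7*d + 10) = d*(d - 5)*(d - 2)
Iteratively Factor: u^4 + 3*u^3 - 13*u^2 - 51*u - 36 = (u + 3)*(u^3 - 13*u - 12) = (u + 1)*(u + 3)*(u^2 - u - 12) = (u - 4)*(u + 1)*(u + 3)*(u + 3)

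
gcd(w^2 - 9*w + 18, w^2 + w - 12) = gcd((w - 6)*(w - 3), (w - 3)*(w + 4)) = w - 3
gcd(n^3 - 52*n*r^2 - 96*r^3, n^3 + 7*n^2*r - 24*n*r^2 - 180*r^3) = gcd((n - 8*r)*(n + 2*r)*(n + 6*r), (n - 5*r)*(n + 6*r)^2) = n + 6*r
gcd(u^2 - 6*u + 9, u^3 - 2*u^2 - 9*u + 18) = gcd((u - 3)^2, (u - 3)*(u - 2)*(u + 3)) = u - 3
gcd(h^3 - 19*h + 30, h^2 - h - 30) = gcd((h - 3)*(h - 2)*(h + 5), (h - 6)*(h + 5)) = h + 5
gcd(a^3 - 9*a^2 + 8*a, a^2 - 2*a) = a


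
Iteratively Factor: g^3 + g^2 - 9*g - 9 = (g - 3)*(g^2 + 4*g + 3) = (g - 3)*(g + 3)*(g + 1)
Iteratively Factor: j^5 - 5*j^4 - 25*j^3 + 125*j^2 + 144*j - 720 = (j + 3)*(j^4 - 8*j^3 - j^2 + 128*j - 240) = (j - 4)*(j + 3)*(j^3 - 4*j^2 - 17*j + 60) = (j - 5)*(j - 4)*(j + 3)*(j^2 + j - 12) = (j - 5)*(j - 4)*(j - 3)*(j + 3)*(j + 4)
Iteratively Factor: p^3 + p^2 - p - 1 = (p + 1)*(p^2 - 1) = (p + 1)^2*(p - 1)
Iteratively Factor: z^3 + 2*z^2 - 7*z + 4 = (z - 1)*(z^2 + 3*z - 4) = (z - 1)*(z + 4)*(z - 1)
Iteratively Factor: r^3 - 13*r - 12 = (r - 4)*(r^2 + 4*r + 3) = (r - 4)*(r + 1)*(r + 3)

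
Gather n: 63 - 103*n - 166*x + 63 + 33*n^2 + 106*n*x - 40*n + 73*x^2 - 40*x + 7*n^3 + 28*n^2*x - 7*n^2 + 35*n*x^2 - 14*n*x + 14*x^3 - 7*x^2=7*n^3 + n^2*(28*x + 26) + n*(35*x^2 + 92*x - 143) + 14*x^3 + 66*x^2 - 206*x + 126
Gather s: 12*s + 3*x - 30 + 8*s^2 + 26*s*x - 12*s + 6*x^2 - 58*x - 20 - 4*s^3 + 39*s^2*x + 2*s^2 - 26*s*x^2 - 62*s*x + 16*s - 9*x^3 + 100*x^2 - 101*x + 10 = -4*s^3 + s^2*(39*x + 10) + s*(-26*x^2 - 36*x + 16) - 9*x^3 + 106*x^2 - 156*x - 40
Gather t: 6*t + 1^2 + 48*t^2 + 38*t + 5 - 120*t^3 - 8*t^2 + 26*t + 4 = -120*t^3 + 40*t^2 + 70*t + 10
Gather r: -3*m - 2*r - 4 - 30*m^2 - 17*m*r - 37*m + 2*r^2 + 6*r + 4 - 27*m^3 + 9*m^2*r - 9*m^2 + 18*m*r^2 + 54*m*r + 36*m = -27*m^3 - 39*m^2 - 4*m + r^2*(18*m + 2) + r*(9*m^2 + 37*m + 4)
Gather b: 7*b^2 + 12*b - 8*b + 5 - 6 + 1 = 7*b^2 + 4*b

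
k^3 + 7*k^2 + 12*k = k*(k + 3)*(k + 4)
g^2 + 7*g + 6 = (g + 1)*(g + 6)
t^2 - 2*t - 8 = (t - 4)*(t + 2)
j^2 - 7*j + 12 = (j - 4)*(j - 3)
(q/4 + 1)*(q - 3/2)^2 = q^3/4 + q^2/4 - 39*q/16 + 9/4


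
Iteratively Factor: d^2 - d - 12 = (d - 4)*(d + 3)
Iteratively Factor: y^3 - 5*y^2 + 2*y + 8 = (y - 2)*(y^2 - 3*y - 4) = (y - 4)*(y - 2)*(y + 1)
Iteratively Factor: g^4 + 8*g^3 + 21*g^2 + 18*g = (g + 2)*(g^3 + 6*g^2 + 9*g) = g*(g + 2)*(g^2 + 6*g + 9) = g*(g + 2)*(g + 3)*(g + 3)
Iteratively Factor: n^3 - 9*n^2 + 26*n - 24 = (n - 3)*(n^2 - 6*n + 8) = (n - 4)*(n - 3)*(n - 2)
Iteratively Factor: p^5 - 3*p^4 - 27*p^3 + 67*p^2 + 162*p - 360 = (p - 2)*(p^4 - p^3 - 29*p^2 + 9*p + 180) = (p - 5)*(p - 2)*(p^3 + 4*p^2 - 9*p - 36) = (p - 5)*(p - 2)*(p + 3)*(p^2 + p - 12) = (p - 5)*(p - 3)*(p - 2)*(p + 3)*(p + 4)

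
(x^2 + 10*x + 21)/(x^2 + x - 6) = (x + 7)/(x - 2)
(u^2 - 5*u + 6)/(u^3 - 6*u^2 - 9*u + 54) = (u - 2)/(u^2 - 3*u - 18)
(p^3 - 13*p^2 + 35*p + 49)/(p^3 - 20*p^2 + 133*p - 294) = (p + 1)/(p - 6)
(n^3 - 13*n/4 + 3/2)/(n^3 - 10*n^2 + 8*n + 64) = (n^2 - 2*n + 3/4)/(n^2 - 12*n + 32)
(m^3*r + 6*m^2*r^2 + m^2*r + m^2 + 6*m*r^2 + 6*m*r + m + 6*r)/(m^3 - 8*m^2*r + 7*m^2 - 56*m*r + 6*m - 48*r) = (-m^2*r - 6*m*r^2 - m - 6*r)/(-m^2 + 8*m*r - 6*m + 48*r)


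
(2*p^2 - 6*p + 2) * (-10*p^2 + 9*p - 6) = -20*p^4 + 78*p^3 - 86*p^2 + 54*p - 12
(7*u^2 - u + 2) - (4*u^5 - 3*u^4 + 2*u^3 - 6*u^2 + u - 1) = -4*u^5 + 3*u^4 - 2*u^3 + 13*u^2 - 2*u + 3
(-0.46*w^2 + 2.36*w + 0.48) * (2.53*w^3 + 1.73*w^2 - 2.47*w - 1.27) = -1.1638*w^5 + 5.175*w^4 + 6.4334*w^3 - 4.4146*w^2 - 4.1828*w - 0.6096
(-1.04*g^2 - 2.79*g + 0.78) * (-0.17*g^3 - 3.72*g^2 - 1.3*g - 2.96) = 0.1768*g^5 + 4.3431*g^4 + 11.5982*g^3 + 3.8038*g^2 + 7.2444*g - 2.3088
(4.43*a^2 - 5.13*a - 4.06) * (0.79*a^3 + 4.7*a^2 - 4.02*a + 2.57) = 3.4997*a^5 + 16.7683*a^4 - 45.127*a^3 + 12.9257*a^2 + 3.1371*a - 10.4342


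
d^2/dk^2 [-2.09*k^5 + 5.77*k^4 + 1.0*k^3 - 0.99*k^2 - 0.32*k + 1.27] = -41.8*k^3 + 69.24*k^2 + 6.0*k - 1.98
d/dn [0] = 0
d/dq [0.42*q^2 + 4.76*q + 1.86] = 0.84*q + 4.76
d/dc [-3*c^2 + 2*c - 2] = 2 - 6*c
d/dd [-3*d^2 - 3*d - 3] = -6*d - 3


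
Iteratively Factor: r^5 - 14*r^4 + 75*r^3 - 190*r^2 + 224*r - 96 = (r - 1)*(r^4 - 13*r^3 + 62*r^2 - 128*r + 96) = (r - 3)*(r - 1)*(r^3 - 10*r^2 + 32*r - 32) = (r - 4)*(r - 3)*(r - 1)*(r^2 - 6*r + 8) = (r - 4)^2*(r - 3)*(r - 1)*(r - 2)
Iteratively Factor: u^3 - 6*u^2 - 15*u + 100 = (u - 5)*(u^2 - u - 20) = (u - 5)*(u + 4)*(u - 5)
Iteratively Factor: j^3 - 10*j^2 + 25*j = (j)*(j^2 - 10*j + 25) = j*(j - 5)*(j - 5)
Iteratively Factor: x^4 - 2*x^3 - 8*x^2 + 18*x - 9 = (x - 1)*(x^3 - x^2 - 9*x + 9) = (x - 3)*(x - 1)*(x^2 + 2*x - 3) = (x - 3)*(x - 1)^2*(x + 3)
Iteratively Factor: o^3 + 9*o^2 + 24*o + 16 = (o + 4)*(o^2 + 5*o + 4) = (o + 4)^2*(o + 1)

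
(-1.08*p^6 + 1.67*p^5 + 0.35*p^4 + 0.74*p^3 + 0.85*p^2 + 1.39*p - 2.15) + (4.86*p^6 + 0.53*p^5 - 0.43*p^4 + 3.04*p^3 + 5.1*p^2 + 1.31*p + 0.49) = 3.78*p^6 + 2.2*p^5 - 0.08*p^4 + 3.78*p^3 + 5.95*p^2 + 2.7*p - 1.66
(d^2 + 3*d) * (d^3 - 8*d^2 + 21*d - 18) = d^5 - 5*d^4 - 3*d^3 + 45*d^2 - 54*d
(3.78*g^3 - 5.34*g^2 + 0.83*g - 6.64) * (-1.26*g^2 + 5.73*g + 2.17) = -4.7628*g^5 + 28.3878*g^4 - 23.4414*g^3 + 1.5345*g^2 - 36.2461*g - 14.4088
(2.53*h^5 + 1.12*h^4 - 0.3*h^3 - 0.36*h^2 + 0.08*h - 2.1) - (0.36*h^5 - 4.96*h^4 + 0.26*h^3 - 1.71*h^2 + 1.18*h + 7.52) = 2.17*h^5 + 6.08*h^4 - 0.56*h^3 + 1.35*h^2 - 1.1*h - 9.62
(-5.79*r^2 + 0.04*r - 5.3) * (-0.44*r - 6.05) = 2.5476*r^3 + 35.0119*r^2 + 2.09*r + 32.065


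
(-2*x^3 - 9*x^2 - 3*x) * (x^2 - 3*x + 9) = -2*x^5 - 3*x^4 + 6*x^3 - 72*x^2 - 27*x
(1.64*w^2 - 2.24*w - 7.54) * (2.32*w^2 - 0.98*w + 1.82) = 3.8048*w^4 - 6.804*w^3 - 12.3128*w^2 + 3.3124*w - 13.7228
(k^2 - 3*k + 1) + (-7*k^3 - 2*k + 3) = -7*k^3 + k^2 - 5*k + 4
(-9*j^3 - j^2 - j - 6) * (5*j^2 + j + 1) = -45*j^5 - 14*j^4 - 15*j^3 - 32*j^2 - 7*j - 6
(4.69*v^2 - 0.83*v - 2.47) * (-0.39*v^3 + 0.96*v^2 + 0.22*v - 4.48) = -1.8291*v^5 + 4.8261*v^4 + 1.1983*v^3 - 23.565*v^2 + 3.175*v + 11.0656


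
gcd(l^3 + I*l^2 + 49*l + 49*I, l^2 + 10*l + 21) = 1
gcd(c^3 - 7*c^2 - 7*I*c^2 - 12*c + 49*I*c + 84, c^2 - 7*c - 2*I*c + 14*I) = c - 7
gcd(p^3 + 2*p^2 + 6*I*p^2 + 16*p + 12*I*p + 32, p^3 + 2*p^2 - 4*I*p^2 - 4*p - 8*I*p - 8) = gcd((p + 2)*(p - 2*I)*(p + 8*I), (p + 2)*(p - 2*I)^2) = p^2 + p*(2 - 2*I) - 4*I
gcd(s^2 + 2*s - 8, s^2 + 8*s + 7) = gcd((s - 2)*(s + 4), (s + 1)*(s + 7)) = 1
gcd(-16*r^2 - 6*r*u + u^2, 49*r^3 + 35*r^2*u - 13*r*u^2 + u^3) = 1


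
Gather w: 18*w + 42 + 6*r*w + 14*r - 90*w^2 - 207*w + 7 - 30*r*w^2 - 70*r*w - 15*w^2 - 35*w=14*r + w^2*(-30*r - 105) + w*(-64*r - 224) + 49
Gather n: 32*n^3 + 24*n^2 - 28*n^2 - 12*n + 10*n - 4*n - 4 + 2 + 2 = 32*n^3 - 4*n^2 - 6*n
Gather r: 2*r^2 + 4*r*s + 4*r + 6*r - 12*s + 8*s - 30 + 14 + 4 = 2*r^2 + r*(4*s + 10) - 4*s - 12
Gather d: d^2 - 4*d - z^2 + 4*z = d^2 - 4*d - z^2 + 4*z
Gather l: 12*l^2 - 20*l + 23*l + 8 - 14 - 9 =12*l^2 + 3*l - 15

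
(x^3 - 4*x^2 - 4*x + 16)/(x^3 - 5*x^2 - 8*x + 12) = (x^2 - 6*x + 8)/(x^2 - 7*x + 6)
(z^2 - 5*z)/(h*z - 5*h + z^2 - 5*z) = z/(h + z)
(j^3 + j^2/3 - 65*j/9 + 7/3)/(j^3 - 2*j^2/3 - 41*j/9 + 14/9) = (j + 3)/(j + 2)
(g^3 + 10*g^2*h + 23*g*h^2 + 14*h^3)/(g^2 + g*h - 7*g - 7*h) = (g^2 + 9*g*h + 14*h^2)/(g - 7)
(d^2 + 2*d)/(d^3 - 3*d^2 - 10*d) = 1/(d - 5)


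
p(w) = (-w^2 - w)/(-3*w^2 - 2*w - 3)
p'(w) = (-2*w - 1)/(-3*w^2 - 2*w - 3) + (6*w + 2)*(-w^2 - w)/(-3*w^2 - 2*w - 3)^2 = (-w^2 + 6*w + 3)/(9*w^4 + 12*w^3 + 22*w^2 + 12*w + 9)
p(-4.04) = 0.28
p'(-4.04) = -0.02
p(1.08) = 0.26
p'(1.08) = 0.11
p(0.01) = 0.00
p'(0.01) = 0.34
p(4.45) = 0.34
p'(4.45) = 0.00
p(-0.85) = -0.04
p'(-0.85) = -0.23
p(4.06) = 0.34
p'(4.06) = 0.00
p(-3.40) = 0.26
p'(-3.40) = -0.03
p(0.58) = 0.18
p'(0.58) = 0.23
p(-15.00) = 0.32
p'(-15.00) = 0.00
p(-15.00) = 0.32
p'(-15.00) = 0.00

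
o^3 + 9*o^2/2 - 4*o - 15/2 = (o - 3/2)*(o + 1)*(o + 5)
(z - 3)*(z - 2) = z^2 - 5*z + 6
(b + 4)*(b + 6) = b^2 + 10*b + 24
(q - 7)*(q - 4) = q^2 - 11*q + 28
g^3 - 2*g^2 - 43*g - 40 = (g - 8)*(g + 1)*(g + 5)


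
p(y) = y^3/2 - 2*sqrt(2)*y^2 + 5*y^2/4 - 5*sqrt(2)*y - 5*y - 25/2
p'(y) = 3*y^2/2 - 4*sqrt(2)*y + 5*y/2 - 5*sqrt(2) - 5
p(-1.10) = -1.80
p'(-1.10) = -6.78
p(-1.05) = -2.14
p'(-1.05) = -7.10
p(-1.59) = 0.69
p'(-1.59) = -3.26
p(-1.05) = -2.14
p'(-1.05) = -7.10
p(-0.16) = -10.61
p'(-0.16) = -11.53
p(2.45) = -44.20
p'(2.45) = -10.80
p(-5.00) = -54.11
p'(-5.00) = 41.21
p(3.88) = -53.89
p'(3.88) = -1.74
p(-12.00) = -958.94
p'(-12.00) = 241.81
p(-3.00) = -3.99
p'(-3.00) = 10.90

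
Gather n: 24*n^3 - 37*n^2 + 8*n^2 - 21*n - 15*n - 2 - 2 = 24*n^3 - 29*n^2 - 36*n - 4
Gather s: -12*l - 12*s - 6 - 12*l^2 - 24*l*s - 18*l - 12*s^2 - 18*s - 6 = -12*l^2 - 30*l - 12*s^2 + s*(-24*l - 30) - 12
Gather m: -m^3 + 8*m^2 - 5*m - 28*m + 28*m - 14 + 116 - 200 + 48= -m^3 + 8*m^2 - 5*m - 50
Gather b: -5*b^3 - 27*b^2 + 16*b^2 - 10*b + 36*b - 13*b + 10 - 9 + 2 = -5*b^3 - 11*b^2 + 13*b + 3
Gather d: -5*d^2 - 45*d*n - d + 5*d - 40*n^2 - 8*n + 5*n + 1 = -5*d^2 + d*(4 - 45*n) - 40*n^2 - 3*n + 1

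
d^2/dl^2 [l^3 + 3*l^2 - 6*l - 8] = 6*l + 6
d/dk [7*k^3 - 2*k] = 21*k^2 - 2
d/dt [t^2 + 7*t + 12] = 2*t + 7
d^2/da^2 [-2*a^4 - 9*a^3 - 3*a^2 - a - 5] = -24*a^2 - 54*a - 6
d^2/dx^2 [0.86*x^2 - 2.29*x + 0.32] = 1.72000000000000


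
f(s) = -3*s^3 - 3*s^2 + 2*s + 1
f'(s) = -9*s^2 - 6*s + 2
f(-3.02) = 50.23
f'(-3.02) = -61.96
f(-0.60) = -0.63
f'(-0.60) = 2.36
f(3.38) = -142.36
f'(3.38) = -121.10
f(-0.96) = -1.03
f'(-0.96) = -0.53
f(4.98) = -433.96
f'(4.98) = -251.08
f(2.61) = -67.56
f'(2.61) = -74.97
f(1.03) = -3.40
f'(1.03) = -13.73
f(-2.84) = 39.84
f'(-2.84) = -53.55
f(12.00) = -5591.00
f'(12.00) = -1366.00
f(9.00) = -2411.00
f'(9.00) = -781.00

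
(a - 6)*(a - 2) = a^2 - 8*a + 12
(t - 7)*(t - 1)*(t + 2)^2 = t^4 - 4*t^3 - 21*t^2 - 4*t + 28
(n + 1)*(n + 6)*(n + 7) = n^3 + 14*n^2 + 55*n + 42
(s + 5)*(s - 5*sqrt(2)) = s^2 - 5*sqrt(2)*s + 5*s - 25*sqrt(2)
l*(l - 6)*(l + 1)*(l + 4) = l^4 - l^3 - 26*l^2 - 24*l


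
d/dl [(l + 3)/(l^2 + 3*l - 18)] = (l^2 + 3*l - (l + 3)*(2*l + 3) - 18)/(l^2 + 3*l - 18)^2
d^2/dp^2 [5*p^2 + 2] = 10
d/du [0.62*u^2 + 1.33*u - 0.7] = 1.24*u + 1.33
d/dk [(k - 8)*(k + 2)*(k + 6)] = 3*k^2 - 52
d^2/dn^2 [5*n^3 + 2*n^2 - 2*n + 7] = 30*n + 4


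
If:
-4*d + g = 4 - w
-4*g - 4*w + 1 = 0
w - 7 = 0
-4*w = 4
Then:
No Solution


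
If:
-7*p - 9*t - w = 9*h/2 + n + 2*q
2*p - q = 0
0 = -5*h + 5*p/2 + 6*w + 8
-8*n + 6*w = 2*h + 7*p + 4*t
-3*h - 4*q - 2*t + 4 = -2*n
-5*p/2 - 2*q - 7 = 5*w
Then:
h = -385/1447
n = -4161/2894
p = 254/1447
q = 508/1447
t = 375/1447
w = -2356/1447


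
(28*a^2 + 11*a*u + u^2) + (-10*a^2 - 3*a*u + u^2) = 18*a^2 + 8*a*u + 2*u^2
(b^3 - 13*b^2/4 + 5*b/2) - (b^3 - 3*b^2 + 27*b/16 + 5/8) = -b^2/4 + 13*b/16 - 5/8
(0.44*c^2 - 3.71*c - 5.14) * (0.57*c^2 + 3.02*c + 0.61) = 0.2508*c^4 - 0.7859*c^3 - 13.8656*c^2 - 17.7859*c - 3.1354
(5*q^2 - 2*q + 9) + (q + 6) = 5*q^2 - q + 15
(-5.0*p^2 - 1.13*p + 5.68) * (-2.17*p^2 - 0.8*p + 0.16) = 10.85*p^4 + 6.4521*p^3 - 12.2216*p^2 - 4.7248*p + 0.9088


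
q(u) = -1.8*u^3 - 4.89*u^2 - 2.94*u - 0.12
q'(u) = -5.4*u^2 - 9.78*u - 2.94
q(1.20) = -13.80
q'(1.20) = -22.45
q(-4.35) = 68.30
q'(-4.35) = -62.58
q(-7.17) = 433.05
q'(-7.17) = -210.43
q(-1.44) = -0.65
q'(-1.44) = -0.05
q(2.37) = -58.52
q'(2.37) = -56.45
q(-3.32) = 21.61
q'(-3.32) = -29.99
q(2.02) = -40.85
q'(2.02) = -44.73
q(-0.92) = -0.15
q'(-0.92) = 1.49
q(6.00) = -582.60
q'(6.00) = -256.02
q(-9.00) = 942.45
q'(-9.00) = -352.32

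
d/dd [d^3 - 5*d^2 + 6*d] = 3*d^2 - 10*d + 6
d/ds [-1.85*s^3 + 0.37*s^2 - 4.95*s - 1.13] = -5.55*s^2 + 0.74*s - 4.95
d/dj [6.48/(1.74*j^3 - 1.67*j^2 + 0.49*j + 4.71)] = (-33.8256*j^2 + 21.6432*j - 3.1752)/(1.74*j^3 - 1.67*j^2 + 0.49*j + 4.71)^2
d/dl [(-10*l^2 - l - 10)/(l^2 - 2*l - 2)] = 3*(7*l^2 + 20*l - 6)/(l^4 - 4*l^3 + 8*l + 4)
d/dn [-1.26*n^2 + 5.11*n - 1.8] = 5.11 - 2.52*n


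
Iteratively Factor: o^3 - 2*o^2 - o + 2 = (o + 1)*(o^2 - 3*o + 2) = (o - 2)*(o + 1)*(o - 1)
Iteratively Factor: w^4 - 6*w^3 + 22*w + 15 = (w - 5)*(w^3 - w^2 - 5*w - 3) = (w - 5)*(w + 1)*(w^2 - 2*w - 3) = (w - 5)*(w + 1)^2*(w - 3)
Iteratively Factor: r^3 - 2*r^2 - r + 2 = (r - 2)*(r^2 - 1) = (r - 2)*(r - 1)*(r + 1)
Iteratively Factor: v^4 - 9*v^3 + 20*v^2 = (v - 5)*(v^3 - 4*v^2) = v*(v - 5)*(v^2 - 4*v) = v*(v - 5)*(v - 4)*(v)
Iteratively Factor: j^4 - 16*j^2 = (j - 4)*(j^3 + 4*j^2) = (j - 4)*(j + 4)*(j^2) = j*(j - 4)*(j + 4)*(j)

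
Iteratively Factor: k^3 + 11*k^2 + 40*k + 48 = (k + 4)*(k^2 + 7*k + 12) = (k + 3)*(k + 4)*(k + 4)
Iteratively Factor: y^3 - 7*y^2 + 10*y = (y - 5)*(y^2 - 2*y) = y*(y - 5)*(y - 2)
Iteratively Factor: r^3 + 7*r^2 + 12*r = (r + 3)*(r^2 + 4*r) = (r + 3)*(r + 4)*(r)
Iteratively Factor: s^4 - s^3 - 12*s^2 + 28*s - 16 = (s - 1)*(s^3 - 12*s + 16) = (s - 2)*(s - 1)*(s^2 + 2*s - 8) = (s - 2)*(s - 1)*(s + 4)*(s - 2)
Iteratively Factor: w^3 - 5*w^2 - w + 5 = (w - 5)*(w^2 - 1) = (w - 5)*(w + 1)*(w - 1)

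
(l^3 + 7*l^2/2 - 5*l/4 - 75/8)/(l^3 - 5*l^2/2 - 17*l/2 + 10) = (l^2 + l - 15/4)/(l^2 - 5*l + 4)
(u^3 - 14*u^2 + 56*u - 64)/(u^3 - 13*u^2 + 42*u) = (u^3 - 14*u^2 + 56*u - 64)/(u*(u^2 - 13*u + 42))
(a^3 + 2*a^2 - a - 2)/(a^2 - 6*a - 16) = (a^2 - 1)/(a - 8)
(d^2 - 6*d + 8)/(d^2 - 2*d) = (d - 4)/d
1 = 1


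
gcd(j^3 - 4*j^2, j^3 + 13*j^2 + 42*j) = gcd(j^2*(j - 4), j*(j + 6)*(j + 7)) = j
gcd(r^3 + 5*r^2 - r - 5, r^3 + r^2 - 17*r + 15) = r^2 + 4*r - 5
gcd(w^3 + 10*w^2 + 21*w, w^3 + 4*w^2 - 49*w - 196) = w + 7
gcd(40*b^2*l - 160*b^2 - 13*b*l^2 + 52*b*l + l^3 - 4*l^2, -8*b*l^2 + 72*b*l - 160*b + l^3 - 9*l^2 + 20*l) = 8*b*l - 32*b - l^2 + 4*l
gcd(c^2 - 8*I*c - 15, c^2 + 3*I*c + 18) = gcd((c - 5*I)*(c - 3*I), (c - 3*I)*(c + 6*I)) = c - 3*I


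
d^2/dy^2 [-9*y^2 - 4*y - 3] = -18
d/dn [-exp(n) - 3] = -exp(n)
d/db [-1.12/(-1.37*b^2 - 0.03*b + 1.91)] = (-3.0688*b - 0.0336)/(1.37*b^2 + 0.03*b - 1.91)^2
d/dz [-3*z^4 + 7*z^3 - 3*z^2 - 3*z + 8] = -12*z^3 + 21*z^2 - 6*z - 3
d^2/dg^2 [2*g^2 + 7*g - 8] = 4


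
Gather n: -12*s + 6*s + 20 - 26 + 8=2 - 6*s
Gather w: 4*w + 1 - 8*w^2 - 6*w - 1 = -8*w^2 - 2*w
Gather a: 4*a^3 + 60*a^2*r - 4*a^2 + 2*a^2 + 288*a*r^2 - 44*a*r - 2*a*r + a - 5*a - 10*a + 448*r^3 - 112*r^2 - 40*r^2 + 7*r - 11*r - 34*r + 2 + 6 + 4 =4*a^3 + a^2*(60*r - 2) + a*(288*r^2 - 46*r - 14) + 448*r^3 - 152*r^2 - 38*r + 12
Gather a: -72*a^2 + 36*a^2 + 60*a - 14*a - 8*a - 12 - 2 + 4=-36*a^2 + 38*a - 10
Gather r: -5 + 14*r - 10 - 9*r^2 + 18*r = -9*r^2 + 32*r - 15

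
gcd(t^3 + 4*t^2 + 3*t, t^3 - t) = t^2 + t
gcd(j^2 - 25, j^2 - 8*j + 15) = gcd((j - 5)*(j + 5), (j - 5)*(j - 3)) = j - 5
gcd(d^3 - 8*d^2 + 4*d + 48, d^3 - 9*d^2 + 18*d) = d - 6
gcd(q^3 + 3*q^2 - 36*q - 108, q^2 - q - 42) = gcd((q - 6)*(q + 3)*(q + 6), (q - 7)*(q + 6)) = q + 6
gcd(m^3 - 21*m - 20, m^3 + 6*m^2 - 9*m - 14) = m + 1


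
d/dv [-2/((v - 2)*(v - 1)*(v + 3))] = 2*(3*v^2 - 7)/(v^6 - 14*v^4 + 12*v^3 + 49*v^2 - 84*v + 36)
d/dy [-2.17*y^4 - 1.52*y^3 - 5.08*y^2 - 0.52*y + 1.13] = -8.68*y^3 - 4.56*y^2 - 10.16*y - 0.52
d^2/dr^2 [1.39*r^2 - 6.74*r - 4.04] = 2.78000000000000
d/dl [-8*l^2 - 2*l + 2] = -16*l - 2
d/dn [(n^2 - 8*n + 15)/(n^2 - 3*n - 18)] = (5*n^2 - 66*n + 189)/(n^4 - 6*n^3 - 27*n^2 + 108*n + 324)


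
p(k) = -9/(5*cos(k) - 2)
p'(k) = -45*sin(k)/(5*cos(k) - 2)^2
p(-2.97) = 1.30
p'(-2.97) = 0.16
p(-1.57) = 4.51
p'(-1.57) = 11.29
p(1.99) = 2.23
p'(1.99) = -2.52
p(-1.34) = 10.51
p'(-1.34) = 59.75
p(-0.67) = -4.69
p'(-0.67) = 7.59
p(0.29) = -3.22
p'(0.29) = -1.65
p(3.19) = 1.29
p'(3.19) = 0.04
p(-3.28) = 1.29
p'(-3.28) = -0.13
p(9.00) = 1.37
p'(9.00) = -0.43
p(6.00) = -3.21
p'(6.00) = 1.60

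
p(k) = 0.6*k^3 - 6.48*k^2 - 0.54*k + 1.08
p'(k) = 1.8*k^2 - 12.96*k - 0.54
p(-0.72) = -2.11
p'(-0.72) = 9.72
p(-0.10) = 1.07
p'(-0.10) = 0.77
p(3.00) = -42.66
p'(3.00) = -23.22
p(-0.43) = 0.07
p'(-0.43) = 5.37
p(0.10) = 0.96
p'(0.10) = -1.82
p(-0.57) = -0.83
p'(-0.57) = 7.43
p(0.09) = 0.98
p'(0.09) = -1.69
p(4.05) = -67.54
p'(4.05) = -23.50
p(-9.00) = -956.34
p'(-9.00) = 261.90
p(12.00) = 98.28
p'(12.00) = 103.14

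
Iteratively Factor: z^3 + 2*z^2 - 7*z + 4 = (z - 1)*(z^2 + 3*z - 4) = (z - 1)*(z + 4)*(z - 1)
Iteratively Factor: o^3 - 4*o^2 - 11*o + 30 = (o - 2)*(o^2 - 2*o - 15) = (o - 5)*(o - 2)*(o + 3)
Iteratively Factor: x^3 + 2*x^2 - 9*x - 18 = (x + 2)*(x^2 - 9) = (x - 3)*(x + 2)*(x + 3)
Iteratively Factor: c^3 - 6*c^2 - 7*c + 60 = (c + 3)*(c^2 - 9*c + 20) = (c - 5)*(c + 3)*(c - 4)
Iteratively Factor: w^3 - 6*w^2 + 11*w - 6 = (w - 3)*(w^2 - 3*w + 2) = (w - 3)*(w - 2)*(w - 1)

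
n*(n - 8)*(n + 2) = n^3 - 6*n^2 - 16*n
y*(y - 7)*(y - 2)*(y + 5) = y^4 - 4*y^3 - 31*y^2 + 70*y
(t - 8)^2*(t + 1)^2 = t^4 - 14*t^3 + 33*t^2 + 112*t + 64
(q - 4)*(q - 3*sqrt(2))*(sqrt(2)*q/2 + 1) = sqrt(2)*q^3/2 - 2*sqrt(2)*q^2 - 2*q^2 - 3*sqrt(2)*q + 8*q + 12*sqrt(2)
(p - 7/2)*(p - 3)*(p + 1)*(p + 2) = p^4 - 7*p^3/2 - 7*p^2 + 37*p/2 + 21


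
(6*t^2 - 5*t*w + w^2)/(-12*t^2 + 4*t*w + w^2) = (-3*t + w)/(6*t + w)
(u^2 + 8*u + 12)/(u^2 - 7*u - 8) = (u^2 + 8*u + 12)/(u^2 - 7*u - 8)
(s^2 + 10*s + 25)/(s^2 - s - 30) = (s + 5)/(s - 6)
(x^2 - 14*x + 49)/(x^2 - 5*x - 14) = (x - 7)/(x + 2)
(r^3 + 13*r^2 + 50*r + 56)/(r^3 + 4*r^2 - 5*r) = (r^3 + 13*r^2 + 50*r + 56)/(r*(r^2 + 4*r - 5))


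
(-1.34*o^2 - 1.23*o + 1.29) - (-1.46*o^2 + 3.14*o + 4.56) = 0.12*o^2 - 4.37*o - 3.27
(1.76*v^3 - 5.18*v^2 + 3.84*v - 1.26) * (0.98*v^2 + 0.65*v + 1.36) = 1.7248*v^5 - 3.9324*v^4 + 2.7898*v^3 - 5.7836*v^2 + 4.4034*v - 1.7136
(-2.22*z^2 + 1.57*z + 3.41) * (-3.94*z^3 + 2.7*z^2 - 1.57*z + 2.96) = 8.7468*z^5 - 12.1798*z^4 - 5.711*z^3 + 0.1709*z^2 - 0.706500000000001*z + 10.0936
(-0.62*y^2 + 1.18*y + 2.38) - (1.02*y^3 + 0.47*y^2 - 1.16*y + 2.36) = -1.02*y^3 - 1.09*y^2 + 2.34*y + 0.02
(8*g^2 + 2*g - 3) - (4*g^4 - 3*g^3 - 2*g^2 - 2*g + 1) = -4*g^4 + 3*g^3 + 10*g^2 + 4*g - 4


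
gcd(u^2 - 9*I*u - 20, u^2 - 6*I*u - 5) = u - 5*I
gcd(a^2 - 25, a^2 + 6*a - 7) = 1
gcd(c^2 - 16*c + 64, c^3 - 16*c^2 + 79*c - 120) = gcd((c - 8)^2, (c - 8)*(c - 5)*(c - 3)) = c - 8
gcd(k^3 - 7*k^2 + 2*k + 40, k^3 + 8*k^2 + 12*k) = k + 2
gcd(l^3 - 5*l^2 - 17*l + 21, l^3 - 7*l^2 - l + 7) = l^2 - 8*l + 7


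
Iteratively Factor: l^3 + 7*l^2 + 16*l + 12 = (l + 2)*(l^2 + 5*l + 6) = (l + 2)*(l + 3)*(l + 2)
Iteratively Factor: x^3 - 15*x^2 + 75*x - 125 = (x - 5)*(x^2 - 10*x + 25) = (x - 5)^2*(x - 5)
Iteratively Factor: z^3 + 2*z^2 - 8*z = (z)*(z^2 + 2*z - 8) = z*(z - 2)*(z + 4)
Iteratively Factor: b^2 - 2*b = (b - 2)*(b)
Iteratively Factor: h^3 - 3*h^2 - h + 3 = (h + 1)*(h^2 - 4*h + 3) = (h - 3)*(h + 1)*(h - 1)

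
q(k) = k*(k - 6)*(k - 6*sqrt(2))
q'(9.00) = 33.18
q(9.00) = 13.90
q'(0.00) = 50.91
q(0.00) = 0.00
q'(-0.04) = 52.08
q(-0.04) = -2.06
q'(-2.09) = 124.56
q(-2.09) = -178.81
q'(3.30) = -12.02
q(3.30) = 46.20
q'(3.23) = -11.36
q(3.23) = 47.02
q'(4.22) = -17.92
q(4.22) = 32.04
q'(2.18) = 2.01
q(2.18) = 52.51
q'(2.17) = 2.17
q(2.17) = 52.49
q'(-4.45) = 239.24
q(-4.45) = -601.52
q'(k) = k*(k - 6) + k*(k - 6*sqrt(2)) + (k - 6)*(k - 6*sqrt(2)) = 3*k^2 - 12*sqrt(2)*k - 12*k + 36*sqrt(2)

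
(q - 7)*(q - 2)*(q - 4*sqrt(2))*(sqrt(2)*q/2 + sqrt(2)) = sqrt(2)*q^4/2 - 7*sqrt(2)*q^3/2 - 4*q^3 - 2*sqrt(2)*q^2 + 28*q^2 + 16*q + 14*sqrt(2)*q - 112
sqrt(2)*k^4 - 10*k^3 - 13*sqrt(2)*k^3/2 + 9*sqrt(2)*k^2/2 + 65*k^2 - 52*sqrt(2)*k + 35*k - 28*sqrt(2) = (k - 7)*(k - 4*sqrt(2))*(k - sqrt(2))*(sqrt(2)*k + sqrt(2)/2)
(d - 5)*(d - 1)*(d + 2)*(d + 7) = d^4 + 3*d^3 - 35*d^2 - 39*d + 70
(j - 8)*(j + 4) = j^2 - 4*j - 32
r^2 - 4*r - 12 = (r - 6)*(r + 2)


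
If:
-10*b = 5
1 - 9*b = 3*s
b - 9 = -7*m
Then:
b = -1/2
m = 19/14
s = 11/6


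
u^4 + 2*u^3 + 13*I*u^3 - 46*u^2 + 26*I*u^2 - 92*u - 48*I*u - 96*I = (u + 2)*(u + 2*I)*(u + 3*I)*(u + 8*I)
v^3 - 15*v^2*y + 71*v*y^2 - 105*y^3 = (v - 7*y)*(v - 5*y)*(v - 3*y)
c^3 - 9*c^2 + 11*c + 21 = (c - 7)*(c - 3)*(c + 1)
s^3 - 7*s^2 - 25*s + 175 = (s - 7)*(s - 5)*(s + 5)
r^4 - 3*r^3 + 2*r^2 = r^2*(r - 2)*(r - 1)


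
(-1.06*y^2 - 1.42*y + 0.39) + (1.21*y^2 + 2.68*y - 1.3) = 0.15*y^2 + 1.26*y - 0.91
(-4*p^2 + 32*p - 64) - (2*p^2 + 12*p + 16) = -6*p^2 + 20*p - 80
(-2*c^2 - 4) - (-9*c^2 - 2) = 7*c^2 - 2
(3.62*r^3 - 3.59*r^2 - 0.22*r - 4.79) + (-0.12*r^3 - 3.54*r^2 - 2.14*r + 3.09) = 3.5*r^3 - 7.13*r^2 - 2.36*r - 1.7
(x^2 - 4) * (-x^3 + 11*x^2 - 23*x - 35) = -x^5 + 11*x^4 - 19*x^3 - 79*x^2 + 92*x + 140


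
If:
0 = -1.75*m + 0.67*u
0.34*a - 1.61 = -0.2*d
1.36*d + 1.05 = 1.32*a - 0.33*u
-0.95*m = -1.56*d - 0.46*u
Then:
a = 5.69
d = -1.62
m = 10.05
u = 26.25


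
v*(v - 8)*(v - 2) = v^3 - 10*v^2 + 16*v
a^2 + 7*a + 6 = (a + 1)*(a + 6)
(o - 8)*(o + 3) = o^2 - 5*o - 24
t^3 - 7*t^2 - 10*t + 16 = (t - 8)*(t - 1)*(t + 2)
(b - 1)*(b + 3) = b^2 + 2*b - 3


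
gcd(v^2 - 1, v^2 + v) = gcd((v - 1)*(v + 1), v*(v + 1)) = v + 1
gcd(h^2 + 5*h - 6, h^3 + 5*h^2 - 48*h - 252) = h + 6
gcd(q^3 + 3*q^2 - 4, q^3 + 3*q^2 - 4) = q^3 + 3*q^2 - 4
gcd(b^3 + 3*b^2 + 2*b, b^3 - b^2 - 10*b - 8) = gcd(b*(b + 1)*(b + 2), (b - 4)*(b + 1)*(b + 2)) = b^2 + 3*b + 2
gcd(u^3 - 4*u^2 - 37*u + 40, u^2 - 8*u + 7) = u - 1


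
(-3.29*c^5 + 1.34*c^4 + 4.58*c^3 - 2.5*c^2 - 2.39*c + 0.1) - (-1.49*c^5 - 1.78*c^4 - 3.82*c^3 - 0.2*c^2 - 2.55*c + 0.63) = -1.8*c^5 + 3.12*c^4 + 8.4*c^3 - 2.3*c^2 + 0.16*c - 0.53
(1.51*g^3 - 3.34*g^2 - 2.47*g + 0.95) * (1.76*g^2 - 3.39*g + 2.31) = 2.6576*g^5 - 10.9973*g^4 + 10.4635*g^3 + 2.3299*g^2 - 8.9262*g + 2.1945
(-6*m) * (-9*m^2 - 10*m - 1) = 54*m^3 + 60*m^2 + 6*m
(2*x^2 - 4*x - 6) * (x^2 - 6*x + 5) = 2*x^4 - 16*x^3 + 28*x^2 + 16*x - 30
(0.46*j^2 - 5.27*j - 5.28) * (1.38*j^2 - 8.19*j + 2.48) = 0.6348*j^4 - 11.04*j^3 + 37.0157*j^2 + 30.1736*j - 13.0944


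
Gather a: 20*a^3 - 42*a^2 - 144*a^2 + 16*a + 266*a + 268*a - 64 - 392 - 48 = 20*a^3 - 186*a^2 + 550*a - 504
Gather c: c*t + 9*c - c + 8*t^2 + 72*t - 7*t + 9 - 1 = c*(t + 8) + 8*t^2 + 65*t + 8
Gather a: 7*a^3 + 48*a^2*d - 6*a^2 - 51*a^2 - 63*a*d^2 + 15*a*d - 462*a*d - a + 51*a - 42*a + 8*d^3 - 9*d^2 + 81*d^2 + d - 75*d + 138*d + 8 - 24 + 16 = 7*a^3 + a^2*(48*d - 57) + a*(-63*d^2 - 447*d + 8) + 8*d^3 + 72*d^2 + 64*d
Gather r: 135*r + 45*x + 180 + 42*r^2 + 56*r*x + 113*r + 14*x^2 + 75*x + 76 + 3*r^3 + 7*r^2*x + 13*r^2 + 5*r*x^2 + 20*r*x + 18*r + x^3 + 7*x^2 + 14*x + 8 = 3*r^3 + r^2*(7*x + 55) + r*(5*x^2 + 76*x + 266) + x^3 + 21*x^2 + 134*x + 264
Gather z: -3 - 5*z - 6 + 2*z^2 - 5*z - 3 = 2*z^2 - 10*z - 12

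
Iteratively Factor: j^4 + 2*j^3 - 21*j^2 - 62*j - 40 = (j + 4)*(j^3 - 2*j^2 - 13*j - 10) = (j - 5)*(j + 4)*(j^2 + 3*j + 2) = (j - 5)*(j + 2)*(j + 4)*(j + 1)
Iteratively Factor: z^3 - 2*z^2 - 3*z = (z - 3)*(z^2 + z) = (z - 3)*(z + 1)*(z)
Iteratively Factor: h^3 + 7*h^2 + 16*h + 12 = (h + 3)*(h^2 + 4*h + 4) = (h + 2)*(h + 3)*(h + 2)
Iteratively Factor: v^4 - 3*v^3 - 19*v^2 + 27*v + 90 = (v - 5)*(v^3 + 2*v^2 - 9*v - 18) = (v - 5)*(v + 2)*(v^2 - 9) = (v - 5)*(v + 2)*(v + 3)*(v - 3)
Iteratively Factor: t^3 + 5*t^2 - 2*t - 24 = (t + 4)*(t^2 + t - 6) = (t - 2)*(t + 4)*(t + 3)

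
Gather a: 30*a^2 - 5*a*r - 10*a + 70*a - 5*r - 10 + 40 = 30*a^2 + a*(60 - 5*r) - 5*r + 30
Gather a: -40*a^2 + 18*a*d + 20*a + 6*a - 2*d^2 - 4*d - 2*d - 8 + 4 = -40*a^2 + a*(18*d + 26) - 2*d^2 - 6*d - 4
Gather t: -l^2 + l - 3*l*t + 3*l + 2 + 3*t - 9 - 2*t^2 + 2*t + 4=-l^2 + 4*l - 2*t^2 + t*(5 - 3*l) - 3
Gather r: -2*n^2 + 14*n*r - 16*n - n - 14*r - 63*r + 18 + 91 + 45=-2*n^2 - 17*n + r*(14*n - 77) + 154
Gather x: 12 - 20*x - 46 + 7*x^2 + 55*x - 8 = 7*x^2 + 35*x - 42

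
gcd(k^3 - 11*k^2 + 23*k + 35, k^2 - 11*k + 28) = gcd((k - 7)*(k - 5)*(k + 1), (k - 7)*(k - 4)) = k - 7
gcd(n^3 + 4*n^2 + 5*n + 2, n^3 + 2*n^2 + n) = n^2 + 2*n + 1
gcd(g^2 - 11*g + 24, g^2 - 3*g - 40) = g - 8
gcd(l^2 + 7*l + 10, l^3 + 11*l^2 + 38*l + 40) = l^2 + 7*l + 10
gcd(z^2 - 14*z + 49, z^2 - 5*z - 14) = z - 7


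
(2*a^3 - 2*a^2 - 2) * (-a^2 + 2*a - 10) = -2*a^5 + 6*a^4 - 24*a^3 + 22*a^2 - 4*a + 20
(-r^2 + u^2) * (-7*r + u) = 7*r^3 - r^2*u - 7*r*u^2 + u^3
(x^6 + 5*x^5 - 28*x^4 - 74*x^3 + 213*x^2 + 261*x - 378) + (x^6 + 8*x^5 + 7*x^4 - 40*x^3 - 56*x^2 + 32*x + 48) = 2*x^6 + 13*x^5 - 21*x^4 - 114*x^3 + 157*x^2 + 293*x - 330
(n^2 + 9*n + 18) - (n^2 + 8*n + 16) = n + 2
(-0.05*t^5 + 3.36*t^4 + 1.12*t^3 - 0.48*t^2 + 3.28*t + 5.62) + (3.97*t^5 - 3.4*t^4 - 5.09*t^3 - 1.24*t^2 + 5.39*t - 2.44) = 3.92*t^5 - 0.04*t^4 - 3.97*t^3 - 1.72*t^2 + 8.67*t + 3.18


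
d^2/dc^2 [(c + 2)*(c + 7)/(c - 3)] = 100/(c^3 - 9*c^2 + 27*c - 27)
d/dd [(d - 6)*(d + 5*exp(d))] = d + (d - 6)*(5*exp(d) + 1) + 5*exp(d)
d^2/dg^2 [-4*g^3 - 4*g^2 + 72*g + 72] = -24*g - 8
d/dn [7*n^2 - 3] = 14*n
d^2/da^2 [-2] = 0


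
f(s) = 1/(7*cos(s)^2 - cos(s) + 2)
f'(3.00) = -0.02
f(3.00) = 0.10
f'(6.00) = -0.06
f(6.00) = 0.13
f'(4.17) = 0.37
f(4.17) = 0.23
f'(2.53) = -0.13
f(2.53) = 0.13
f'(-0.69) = -0.21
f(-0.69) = 0.19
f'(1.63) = -0.42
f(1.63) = 0.48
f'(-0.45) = -0.11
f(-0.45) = 0.15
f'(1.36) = 0.43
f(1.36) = 0.48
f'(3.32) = 0.03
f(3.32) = 0.10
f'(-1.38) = -0.38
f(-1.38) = 0.48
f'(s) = (14*sin(s)*cos(s) - sin(s))/(7*cos(s)^2 - cos(s) + 2)^2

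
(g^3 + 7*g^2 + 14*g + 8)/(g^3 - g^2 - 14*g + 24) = (g^2 + 3*g + 2)/(g^2 - 5*g + 6)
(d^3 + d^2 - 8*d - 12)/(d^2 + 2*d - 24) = (d^3 + d^2 - 8*d - 12)/(d^2 + 2*d - 24)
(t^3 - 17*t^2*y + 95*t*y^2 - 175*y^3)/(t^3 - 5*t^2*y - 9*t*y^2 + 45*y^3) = (-t^2 + 12*t*y - 35*y^2)/(-t^2 + 9*y^2)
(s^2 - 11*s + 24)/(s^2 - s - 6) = (s - 8)/(s + 2)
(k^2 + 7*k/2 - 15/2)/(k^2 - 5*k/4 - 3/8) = 4*(k + 5)/(4*k + 1)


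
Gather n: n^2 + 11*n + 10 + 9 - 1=n^2 + 11*n + 18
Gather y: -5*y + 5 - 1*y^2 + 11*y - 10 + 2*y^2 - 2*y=y^2 + 4*y - 5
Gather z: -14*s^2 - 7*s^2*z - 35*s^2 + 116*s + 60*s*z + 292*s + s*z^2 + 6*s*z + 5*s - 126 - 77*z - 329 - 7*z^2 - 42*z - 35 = -49*s^2 + 413*s + z^2*(s - 7) + z*(-7*s^2 + 66*s - 119) - 490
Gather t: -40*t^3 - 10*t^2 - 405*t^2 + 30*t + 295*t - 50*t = -40*t^3 - 415*t^2 + 275*t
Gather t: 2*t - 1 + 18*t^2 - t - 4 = 18*t^2 + t - 5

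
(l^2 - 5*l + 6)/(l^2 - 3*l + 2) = (l - 3)/(l - 1)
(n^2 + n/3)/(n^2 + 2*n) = (n + 1/3)/(n + 2)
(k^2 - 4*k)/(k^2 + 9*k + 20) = k*(k - 4)/(k^2 + 9*k + 20)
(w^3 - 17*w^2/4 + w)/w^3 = 1 - 17/(4*w) + w^(-2)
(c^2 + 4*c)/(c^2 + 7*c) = (c + 4)/(c + 7)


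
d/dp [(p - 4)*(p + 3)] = 2*p - 1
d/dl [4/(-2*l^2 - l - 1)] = 4*(4*l + 1)/(2*l^2 + l + 1)^2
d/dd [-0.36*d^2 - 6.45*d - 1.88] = -0.72*d - 6.45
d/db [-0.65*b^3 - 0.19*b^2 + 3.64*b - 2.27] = -1.95*b^2 - 0.38*b + 3.64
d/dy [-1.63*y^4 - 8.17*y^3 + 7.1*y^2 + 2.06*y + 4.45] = -6.52*y^3 - 24.51*y^2 + 14.2*y + 2.06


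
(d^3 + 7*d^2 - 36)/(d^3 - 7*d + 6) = (d + 6)/(d - 1)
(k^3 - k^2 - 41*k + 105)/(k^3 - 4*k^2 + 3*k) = (k^2 + 2*k - 35)/(k*(k - 1))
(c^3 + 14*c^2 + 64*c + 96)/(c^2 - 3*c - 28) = (c^2 + 10*c + 24)/(c - 7)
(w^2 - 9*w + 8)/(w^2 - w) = (w - 8)/w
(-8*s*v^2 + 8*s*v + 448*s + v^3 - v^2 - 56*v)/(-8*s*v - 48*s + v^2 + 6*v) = (v^2 - v - 56)/(v + 6)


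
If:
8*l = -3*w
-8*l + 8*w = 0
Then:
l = 0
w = 0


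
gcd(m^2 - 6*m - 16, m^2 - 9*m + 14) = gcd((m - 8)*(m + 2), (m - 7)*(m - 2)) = 1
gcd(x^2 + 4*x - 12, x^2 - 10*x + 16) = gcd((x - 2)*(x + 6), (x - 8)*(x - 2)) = x - 2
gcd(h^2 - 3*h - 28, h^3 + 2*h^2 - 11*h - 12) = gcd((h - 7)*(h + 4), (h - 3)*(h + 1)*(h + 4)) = h + 4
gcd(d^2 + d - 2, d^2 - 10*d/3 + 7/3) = d - 1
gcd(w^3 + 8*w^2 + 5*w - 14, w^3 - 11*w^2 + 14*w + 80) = w + 2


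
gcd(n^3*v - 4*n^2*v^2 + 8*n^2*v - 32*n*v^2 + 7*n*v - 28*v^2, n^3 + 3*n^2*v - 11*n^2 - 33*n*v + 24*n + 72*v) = 1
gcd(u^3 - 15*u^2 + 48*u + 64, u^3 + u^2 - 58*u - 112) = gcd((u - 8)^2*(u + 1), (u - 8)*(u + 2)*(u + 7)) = u - 8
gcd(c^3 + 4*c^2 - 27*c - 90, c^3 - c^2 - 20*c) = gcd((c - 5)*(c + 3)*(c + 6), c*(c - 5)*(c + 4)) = c - 5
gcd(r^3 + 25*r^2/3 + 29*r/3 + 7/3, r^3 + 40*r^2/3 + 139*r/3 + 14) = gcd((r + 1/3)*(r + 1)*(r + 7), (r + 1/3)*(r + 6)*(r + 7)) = r^2 + 22*r/3 + 7/3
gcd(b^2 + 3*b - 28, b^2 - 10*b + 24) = b - 4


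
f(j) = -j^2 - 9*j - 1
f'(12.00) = -33.00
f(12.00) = -253.00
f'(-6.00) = 3.00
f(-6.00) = 17.00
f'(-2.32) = -4.36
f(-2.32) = 14.50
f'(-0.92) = -7.16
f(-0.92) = 6.43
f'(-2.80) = -3.40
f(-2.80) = 16.36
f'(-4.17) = -0.66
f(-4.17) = 19.14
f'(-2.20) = -4.60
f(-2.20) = 13.96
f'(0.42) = -9.84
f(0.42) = -4.96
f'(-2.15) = -4.70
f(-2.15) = 13.73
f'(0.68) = -10.36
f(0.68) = -7.58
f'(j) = -2*j - 9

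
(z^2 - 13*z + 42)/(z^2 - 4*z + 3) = (z^2 - 13*z + 42)/(z^2 - 4*z + 3)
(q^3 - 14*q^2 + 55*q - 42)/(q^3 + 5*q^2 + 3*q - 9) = (q^2 - 13*q + 42)/(q^2 + 6*q + 9)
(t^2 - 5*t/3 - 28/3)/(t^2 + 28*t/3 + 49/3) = (t - 4)/(t + 7)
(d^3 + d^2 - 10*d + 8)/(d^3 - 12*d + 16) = (d - 1)/(d - 2)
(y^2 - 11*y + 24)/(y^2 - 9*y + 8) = (y - 3)/(y - 1)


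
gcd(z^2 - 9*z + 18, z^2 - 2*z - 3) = z - 3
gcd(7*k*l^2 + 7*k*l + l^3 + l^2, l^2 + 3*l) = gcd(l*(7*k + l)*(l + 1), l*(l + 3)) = l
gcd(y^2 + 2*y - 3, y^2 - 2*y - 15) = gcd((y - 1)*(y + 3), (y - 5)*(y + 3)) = y + 3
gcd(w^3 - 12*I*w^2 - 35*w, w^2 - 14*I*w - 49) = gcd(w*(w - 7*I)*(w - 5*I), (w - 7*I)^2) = w - 7*I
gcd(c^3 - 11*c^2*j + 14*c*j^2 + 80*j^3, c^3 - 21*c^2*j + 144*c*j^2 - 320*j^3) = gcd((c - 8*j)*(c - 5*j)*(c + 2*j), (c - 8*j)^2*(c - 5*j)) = c^2 - 13*c*j + 40*j^2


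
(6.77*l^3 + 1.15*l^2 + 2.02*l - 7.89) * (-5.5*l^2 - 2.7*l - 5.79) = -37.235*l^5 - 24.604*l^4 - 53.4133*l^3 + 31.2825*l^2 + 9.6072*l + 45.6831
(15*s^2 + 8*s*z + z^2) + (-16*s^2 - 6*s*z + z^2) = -s^2 + 2*s*z + 2*z^2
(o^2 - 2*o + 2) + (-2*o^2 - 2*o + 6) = -o^2 - 4*o + 8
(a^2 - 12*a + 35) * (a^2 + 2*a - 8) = a^4 - 10*a^3 + 3*a^2 + 166*a - 280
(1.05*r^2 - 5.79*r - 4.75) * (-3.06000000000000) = -3.213*r^2 + 17.7174*r + 14.535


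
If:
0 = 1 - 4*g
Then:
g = 1/4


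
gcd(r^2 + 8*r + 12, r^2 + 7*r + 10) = r + 2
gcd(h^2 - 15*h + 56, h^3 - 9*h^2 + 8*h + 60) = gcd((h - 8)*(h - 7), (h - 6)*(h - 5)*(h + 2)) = 1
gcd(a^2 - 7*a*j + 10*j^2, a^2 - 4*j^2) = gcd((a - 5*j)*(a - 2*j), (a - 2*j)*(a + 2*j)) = a - 2*j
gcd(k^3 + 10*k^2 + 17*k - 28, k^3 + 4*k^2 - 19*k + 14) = k^2 + 6*k - 7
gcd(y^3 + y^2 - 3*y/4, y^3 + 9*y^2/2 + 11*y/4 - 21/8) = y^2 + y - 3/4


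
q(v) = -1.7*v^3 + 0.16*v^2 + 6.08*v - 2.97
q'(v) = -5.1*v^2 + 0.32*v + 6.08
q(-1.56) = -5.61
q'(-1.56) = -6.83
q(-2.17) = 1.96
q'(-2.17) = -18.63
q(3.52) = -53.73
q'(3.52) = -55.98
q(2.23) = -7.47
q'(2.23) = -18.57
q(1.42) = 1.12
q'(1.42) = -3.75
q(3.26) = -40.35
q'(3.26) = -47.08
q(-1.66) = -4.85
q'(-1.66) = -8.50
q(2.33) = -9.44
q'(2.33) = -20.86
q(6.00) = -327.93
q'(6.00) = -175.60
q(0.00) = -2.97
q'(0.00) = 6.08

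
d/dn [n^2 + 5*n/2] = 2*n + 5/2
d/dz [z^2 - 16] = 2*z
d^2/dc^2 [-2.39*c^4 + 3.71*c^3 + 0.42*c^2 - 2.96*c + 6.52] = -28.68*c^2 + 22.26*c + 0.84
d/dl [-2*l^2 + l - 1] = 1 - 4*l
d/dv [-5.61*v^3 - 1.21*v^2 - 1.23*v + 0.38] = -16.83*v^2 - 2.42*v - 1.23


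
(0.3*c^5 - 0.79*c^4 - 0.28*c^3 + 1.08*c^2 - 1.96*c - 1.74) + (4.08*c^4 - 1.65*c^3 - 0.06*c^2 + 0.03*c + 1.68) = 0.3*c^5 + 3.29*c^4 - 1.93*c^3 + 1.02*c^2 - 1.93*c - 0.0600000000000001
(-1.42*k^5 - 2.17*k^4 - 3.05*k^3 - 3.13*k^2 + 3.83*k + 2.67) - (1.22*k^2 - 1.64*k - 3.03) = -1.42*k^5 - 2.17*k^4 - 3.05*k^3 - 4.35*k^2 + 5.47*k + 5.7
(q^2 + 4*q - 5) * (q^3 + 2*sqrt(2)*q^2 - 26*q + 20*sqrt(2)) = q^5 + 2*sqrt(2)*q^4 + 4*q^4 - 31*q^3 + 8*sqrt(2)*q^3 - 104*q^2 + 10*sqrt(2)*q^2 + 80*sqrt(2)*q + 130*q - 100*sqrt(2)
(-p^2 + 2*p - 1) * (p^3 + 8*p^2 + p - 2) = -p^5 - 6*p^4 + 14*p^3 - 4*p^2 - 5*p + 2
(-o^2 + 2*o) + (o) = -o^2 + 3*o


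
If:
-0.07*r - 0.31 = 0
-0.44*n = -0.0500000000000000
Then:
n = 0.11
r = -4.43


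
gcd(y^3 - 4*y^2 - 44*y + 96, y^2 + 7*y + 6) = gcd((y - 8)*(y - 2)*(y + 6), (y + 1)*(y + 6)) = y + 6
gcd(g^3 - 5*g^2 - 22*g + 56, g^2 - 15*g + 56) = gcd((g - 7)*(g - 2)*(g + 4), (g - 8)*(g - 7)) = g - 7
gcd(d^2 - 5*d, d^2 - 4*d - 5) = d - 5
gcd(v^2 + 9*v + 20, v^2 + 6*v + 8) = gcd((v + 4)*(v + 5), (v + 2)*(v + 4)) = v + 4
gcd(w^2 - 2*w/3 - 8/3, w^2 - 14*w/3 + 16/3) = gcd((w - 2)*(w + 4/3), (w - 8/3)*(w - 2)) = w - 2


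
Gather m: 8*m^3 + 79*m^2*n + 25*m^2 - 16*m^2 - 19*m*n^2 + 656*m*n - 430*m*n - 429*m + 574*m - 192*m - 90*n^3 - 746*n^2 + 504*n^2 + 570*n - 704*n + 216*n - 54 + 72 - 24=8*m^3 + m^2*(79*n + 9) + m*(-19*n^2 + 226*n - 47) - 90*n^3 - 242*n^2 + 82*n - 6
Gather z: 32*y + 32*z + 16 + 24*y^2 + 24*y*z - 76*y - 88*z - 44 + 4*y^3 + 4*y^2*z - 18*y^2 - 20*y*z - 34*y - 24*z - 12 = 4*y^3 + 6*y^2 - 78*y + z*(4*y^2 + 4*y - 80) - 40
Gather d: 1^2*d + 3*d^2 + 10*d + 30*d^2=33*d^2 + 11*d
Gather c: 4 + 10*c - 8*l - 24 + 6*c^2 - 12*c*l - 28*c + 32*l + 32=6*c^2 + c*(-12*l - 18) + 24*l + 12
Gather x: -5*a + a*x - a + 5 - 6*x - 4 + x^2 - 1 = -6*a + x^2 + x*(a - 6)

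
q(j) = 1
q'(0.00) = 0.00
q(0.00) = 1.00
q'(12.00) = 0.00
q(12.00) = 1.00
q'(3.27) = 0.00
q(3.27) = 1.00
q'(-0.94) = 0.00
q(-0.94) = 1.00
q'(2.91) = 0.00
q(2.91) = 1.00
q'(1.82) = 0.00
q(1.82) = 1.00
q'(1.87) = 0.00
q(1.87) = 1.00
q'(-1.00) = 0.00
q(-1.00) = 1.00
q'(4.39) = 0.00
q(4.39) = 1.00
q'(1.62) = 0.00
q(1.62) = 1.00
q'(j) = 0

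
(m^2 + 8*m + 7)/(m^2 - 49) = (m + 1)/(m - 7)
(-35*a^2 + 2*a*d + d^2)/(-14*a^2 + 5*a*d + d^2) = (5*a - d)/(2*a - d)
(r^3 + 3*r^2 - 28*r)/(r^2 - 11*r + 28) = r*(r + 7)/(r - 7)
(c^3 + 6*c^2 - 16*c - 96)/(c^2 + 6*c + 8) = (c^2 + 2*c - 24)/(c + 2)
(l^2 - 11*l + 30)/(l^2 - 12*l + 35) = (l - 6)/(l - 7)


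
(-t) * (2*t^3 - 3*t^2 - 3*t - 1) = -2*t^4 + 3*t^3 + 3*t^2 + t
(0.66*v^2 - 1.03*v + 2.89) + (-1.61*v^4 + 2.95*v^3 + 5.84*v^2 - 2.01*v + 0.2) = -1.61*v^4 + 2.95*v^3 + 6.5*v^2 - 3.04*v + 3.09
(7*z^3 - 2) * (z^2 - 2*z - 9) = 7*z^5 - 14*z^4 - 63*z^3 - 2*z^2 + 4*z + 18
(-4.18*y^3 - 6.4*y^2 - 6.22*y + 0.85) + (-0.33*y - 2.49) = -4.18*y^3 - 6.4*y^2 - 6.55*y - 1.64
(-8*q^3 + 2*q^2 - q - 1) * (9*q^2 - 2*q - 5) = -72*q^5 + 34*q^4 + 27*q^3 - 17*q^2 + 7*q + 5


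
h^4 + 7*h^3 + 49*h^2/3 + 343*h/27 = h*(h + 7/3)^3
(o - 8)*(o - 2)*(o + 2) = o^3 - 8*o^2 - 4*o + 32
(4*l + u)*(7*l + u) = 28*l^2 + 11*l*u + u^2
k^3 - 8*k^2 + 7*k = k*(k - 7)*(k - 1)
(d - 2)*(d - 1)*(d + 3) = d^3 - 7*d + 6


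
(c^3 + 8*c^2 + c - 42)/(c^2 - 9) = (c^2 + 5*c - 14)/(c - 3)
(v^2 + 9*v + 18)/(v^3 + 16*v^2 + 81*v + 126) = 1/(v + 7)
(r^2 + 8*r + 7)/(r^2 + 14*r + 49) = (r + 1)/(r + 7)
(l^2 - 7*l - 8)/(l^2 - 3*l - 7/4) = 4*(-l^2 + 7*l + 8)/(-4*l^2 + 12*l + 7)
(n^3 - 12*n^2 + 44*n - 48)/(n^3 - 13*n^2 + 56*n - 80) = (n^2 - 8*n + 12)/(n^2 - 9*n + 20)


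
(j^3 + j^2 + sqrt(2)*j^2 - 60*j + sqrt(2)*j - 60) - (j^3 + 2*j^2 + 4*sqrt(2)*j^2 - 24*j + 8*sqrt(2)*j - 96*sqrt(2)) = -3*sqrt(2)*j^2 - j^2 - 36*j - 7*sqrt(2)*j - 60 + 96*sqrt(2)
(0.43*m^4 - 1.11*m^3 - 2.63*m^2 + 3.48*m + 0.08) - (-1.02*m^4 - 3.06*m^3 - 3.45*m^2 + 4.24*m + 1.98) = 1.45*m^4 + 1.95*m^3 + 0.82*m^2 - 0.76*m - 1.9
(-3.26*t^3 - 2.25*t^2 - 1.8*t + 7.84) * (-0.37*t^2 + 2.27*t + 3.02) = 1.2062*t^5 - 6.5677*t^4 - 14.2867*t^3 - 13.7818*t^2 + 12.3608*t + 23.6768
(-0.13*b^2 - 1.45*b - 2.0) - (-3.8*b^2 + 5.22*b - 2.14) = 3.67*b^2 - 6.67*b + 0.14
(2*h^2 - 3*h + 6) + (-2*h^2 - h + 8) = 14 - 4*h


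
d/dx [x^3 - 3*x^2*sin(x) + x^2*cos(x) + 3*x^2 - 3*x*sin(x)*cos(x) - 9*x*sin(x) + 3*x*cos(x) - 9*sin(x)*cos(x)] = -x^2*sin(x) - 3*x^2*cos(x) + 3*x^2 - 9*x*sin(x) - 7*x*cos(x) - 3*x*cos(2*x) + 6*x - 9*sin(x) - 3*sin(2*x)/2 + 3*cos(x) - 9*cos(2*x)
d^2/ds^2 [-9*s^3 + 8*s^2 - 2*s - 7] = 16 - 54*s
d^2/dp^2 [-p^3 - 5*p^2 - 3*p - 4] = -6*p - 10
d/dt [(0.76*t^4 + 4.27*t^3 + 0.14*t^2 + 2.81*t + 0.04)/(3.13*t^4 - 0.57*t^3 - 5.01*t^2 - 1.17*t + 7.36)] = (-13.7983*t^6 - 8.4916*t^5 - 50.3664*t^4 + 15.0852*t^3 + 108.2643*t^2 + 2.4616*t + 20.7284)/(9.7969*t^8 - 3.5682*t^7 - 31.0377*t^6 - 1.6128*t^5 + 72.5075*t^4 + 3.333*t^3 - 72.3783*t^2 - 17.2224*t + 54.1696)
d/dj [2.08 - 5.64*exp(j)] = -5.64*exp(j)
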